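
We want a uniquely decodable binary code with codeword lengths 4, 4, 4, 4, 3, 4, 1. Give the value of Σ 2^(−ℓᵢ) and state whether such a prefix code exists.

With common denominator 2^4 = 16: Σ 2^(−ℓᵢ) = 1/16 + 1/16 + 1/16 + 1/16 + 2/16 + 1/16 + 8/16 = 15/16 = 0.9375.
Kraft's inequality requires Σ ≤ 1; here Σ = 0.9375 ≤ 1, so such a prefix code exists.

0.9375; yes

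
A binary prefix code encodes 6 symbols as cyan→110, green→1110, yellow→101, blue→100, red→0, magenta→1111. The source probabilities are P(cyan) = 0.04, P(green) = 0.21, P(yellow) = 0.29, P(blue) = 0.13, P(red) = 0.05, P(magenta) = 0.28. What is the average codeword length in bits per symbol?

3.39 bits/symbol

L̄ = Σ pᵢ·ℓᵢ = 0.04·3 + 0.21·4 + 0.29·3 + 0.13·3 + 0.05·1 + 0.28·4 = 3.39 bits/symbol.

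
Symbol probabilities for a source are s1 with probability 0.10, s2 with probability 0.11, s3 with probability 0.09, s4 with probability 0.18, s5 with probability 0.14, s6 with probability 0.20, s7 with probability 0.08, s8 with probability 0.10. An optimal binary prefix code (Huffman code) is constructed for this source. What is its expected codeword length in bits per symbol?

Repeatedly combine the two least-probable nodes; the expected code length is the sum of the merged weights.
merge 2/25 + 9/100 → 17/100
merge 1/10 + 1/10 → 1/5
merge 11/100 + 7/50 → 1/4
merge 17/100 + 9/50 → 7/20
merge 1/5 + 1/5 → 2/5
merge 1/4 + 7/20 → 3/5
merge 2/5 + 3/5 → 1
L = 17/100 + 1/5 + 1/4 + 7/20 + 2/5 + 3/5 + 1 = 297/100 = 2.97 bits/symbol.

2.97 bits/symbol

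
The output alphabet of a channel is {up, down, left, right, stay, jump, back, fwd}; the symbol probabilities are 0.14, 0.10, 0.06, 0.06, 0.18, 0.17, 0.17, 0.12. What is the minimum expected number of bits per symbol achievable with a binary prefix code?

2.94 bits/symbol

Repeatedly combine the two least-probable nodes; the expected code length is the sum of the merged weights.
merge 3/50 + 3/50 → 3/25
merge 1/10 + 3/25 → 11/50
merge 3/25 + 7/50 → 13/50
merge 17/100 + 17/100 → 17/50
merge 9/50 + 11/50 → 2/5
merge 13/50 + 17/50 → 3/5
merge 2/5 + 3/5 → 1
L = 3/25 + 11/50 + 13/50 + 17/50 + 2/5 + 3/5 + 1 = 147/50 = 2.94 bits/symbol.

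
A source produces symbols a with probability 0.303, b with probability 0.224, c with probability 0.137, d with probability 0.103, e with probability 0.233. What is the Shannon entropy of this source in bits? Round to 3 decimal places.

H = −Σ pᵢ log₂ pᵢ.
−0.303·log₂(0.303) = 0.5220
−0.224·log₂(0.224) = 0.4835
−0.137·log₂(0.137) = 0.3929
−0.103·log₂(0.103) = 0.3378
−0.233·log₂(0.233) = 0.4897
Sum ≈ 2.2258 → 2.226 bits.

2.226 bits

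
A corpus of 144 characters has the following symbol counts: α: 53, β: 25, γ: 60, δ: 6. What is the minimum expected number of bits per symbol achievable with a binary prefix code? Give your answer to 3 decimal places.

Probabilities are the counts divided by 144.
Repeatedly combine the two least-probable nodes; the expected code length is the sum of the merged weights.
merge 1/24 + 25/144 → 31/144
merge 31/144 + 53/144 → 7/12
merge 5/12 + 7/12 → 1
L = 31/144 + 7/12 + 1 = 259/144 ≈ 1.799 bits/symbol.

1.799 bits/symbol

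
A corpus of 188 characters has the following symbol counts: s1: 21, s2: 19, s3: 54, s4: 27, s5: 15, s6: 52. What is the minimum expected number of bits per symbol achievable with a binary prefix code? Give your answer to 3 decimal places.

2.436 bits/symbol

Probabilities are the counts divided by 188.
Repeatedly combine the two least-probable nodes; the expected code length is the sum of the merged weights.
merge 15/188 + 19/188 → 17/94
merge 21/188 + 27/188 → 12/47
merge 17/94 + 12/47 → 41/94
merge 13/47 + 27/94 → 53/94
merge 41/94 + 53/94 → 1
L = 17/94 + 12/47 + 41/94 + 53/94 + 1 = 229/94 ≈ 2.436 bits/symbol.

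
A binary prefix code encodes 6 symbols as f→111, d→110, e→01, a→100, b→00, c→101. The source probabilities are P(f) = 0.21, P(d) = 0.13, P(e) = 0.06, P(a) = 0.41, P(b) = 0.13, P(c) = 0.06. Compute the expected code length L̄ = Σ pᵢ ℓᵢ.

2.81 bits/symbol

L̄ = Σ pᵢ·ℓᵢ = 0.21·3 + 0.13·3 + 0.06·2 + 0.41·3 + 0.13·2 + 0.06·3 = 2.81 bits/symbol.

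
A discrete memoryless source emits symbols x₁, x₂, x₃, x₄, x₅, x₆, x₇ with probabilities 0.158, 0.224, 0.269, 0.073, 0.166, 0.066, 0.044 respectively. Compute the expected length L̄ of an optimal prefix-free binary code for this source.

Repeatedly combine the two least-probable nodes; the expected code length is the sum of the merged weights.
merge 11/250 + 33/500 → 11/100
merge 73/1000 + 11/100 → 183/1000
merge 79/500 + 83/500 → 81/250
merge 183/1000 + 28/125 → 407/1000
merge 269/1000 + 81/250 → 593/1000
merge 407/1000 + 593/1000 → 1
L = 11/100 + 183/1000 + 81/250 + 407/1000 + 593/1000 + 1 = 2617/1000 = 2.617 bits/symbol.

2.617 bits/symbol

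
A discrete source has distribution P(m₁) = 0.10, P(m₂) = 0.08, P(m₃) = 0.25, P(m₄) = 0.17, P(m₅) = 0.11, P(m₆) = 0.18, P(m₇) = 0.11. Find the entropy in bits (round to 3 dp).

2.704 bits

H = −Σ pᵢ log₂ pᵢ.
−0.10·log₂(0.10) = 0.3322
−0.08·log₂(0.08) = 0.2915
−0.25·log₂(0.25) = 0.5000
−0.17·log₂(0.17) = 0.4346
−0.11·log₂(0.11) = 0.3503
−0.18·log₂(0.18) = 0.4453
−0.11·log₂(0.11) = 0.3503
Sum ≈ 2.7042 → 2.704 bits.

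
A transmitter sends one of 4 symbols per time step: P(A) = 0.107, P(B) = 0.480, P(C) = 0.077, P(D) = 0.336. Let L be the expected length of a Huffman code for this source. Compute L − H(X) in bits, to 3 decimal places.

0.037 bits

Entropy H = −Σ p log₂ p ≈ 1.6668 bits.
Huffman merges: 77/1000+107/1000→23/125; 23/125+42/125→13/25; 12/25+13/25→1. L = 213/125 ≈ 1.7040.
L − H = 1.7040 − 1.6668 = 0.037 bits.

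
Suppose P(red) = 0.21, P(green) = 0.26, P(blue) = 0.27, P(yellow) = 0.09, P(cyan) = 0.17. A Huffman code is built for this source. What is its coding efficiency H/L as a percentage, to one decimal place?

98.9%

Entropy H = −Σ p log₂ p ≈ 2.2354 bits.
Huffman merges: 9/100+17/100→13/50; 21/100+13/50→47/100; 13/50+27/100→53/100; 47/100+53/100→1. L = 113/50 ≈ 2.2600.
Efficiency = H/L = 2.2354/2.2600 = 98.9%.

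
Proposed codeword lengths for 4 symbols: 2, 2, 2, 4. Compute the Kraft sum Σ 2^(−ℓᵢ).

With common denominator 2^4 = 16: Σ 2^(−ℓᵢ) = 4/16 + 4/16 + 4/16 + 1/16 = 13/16 = 0.8125.

0.8125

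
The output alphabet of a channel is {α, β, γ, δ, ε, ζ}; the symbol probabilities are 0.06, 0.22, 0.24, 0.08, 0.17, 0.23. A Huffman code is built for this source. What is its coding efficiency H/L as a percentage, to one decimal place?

Entropy H = −Σ p log₂ p ≈ 2.4320 bits.
Huffman merges: 3/50+2/25→7/50; 7/50+17/100→31/100; 11/50+23/100→9/20; 6/25+31/100→11/20; 9/20+11/20→1. L = 49/20 ≈ 2.4500.
Efficiency = H/L = 2.4320/2.4500 = 99.3%.

99.3%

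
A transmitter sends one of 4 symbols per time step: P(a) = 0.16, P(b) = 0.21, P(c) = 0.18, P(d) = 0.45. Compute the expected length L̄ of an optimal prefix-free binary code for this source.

1.89 bits/symbol

Repeatedly combine the two least-probable nodes; the expected code length is the sum of the merged weights.
merge 4/25 + 9/50 → 17/50
merge 21/100 + 17/50 → 11/20
merge 9/20 + 11/20 → 1
L = 17/50 + 11/20 + 1 = 189/100 = 1.89 bits/symbol.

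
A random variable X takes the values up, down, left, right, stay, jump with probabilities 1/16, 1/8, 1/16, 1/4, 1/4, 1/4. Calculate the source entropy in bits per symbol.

Each probability is a power of 1/2, so log₂(1/p) is an integer.
H = Σ p·log₂(1/p) = 1/16·4 + 1/8·3 + 1/16·4 + 1/4·2 + 1/4·2 + 1/4·2 = 2.375 bits.

2.375 bits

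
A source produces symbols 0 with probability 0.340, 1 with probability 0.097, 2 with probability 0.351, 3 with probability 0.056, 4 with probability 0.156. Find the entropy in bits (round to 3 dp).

2.037 bits

H = −Σ pᵢ log₂ pᵢ.
−0.340·log₂(0.340) = 0.5292
−0.097·log₂(0.097) = 0.3265
−0.351·log₂(0.351) = 0.5302
−0.056·log₂(0.056) = 0.2329
−0.156·log₂(0.156) = 0.4181
Sum ≈ 2.0368 → 2.037 bits.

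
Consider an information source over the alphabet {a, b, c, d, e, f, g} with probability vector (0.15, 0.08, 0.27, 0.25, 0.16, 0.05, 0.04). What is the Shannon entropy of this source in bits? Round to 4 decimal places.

H = −Σ pᵢ log₂ pᵢ.
−0.15·log₂(0.15) = 0.4105
−0.08·log₂(0.08) = 0.2915
−0.27·log₂(0.27) = 0.5100
−0.25·log₂(0.25) = 0.5000
−0.16·log₂(0.16) = 0.4230
−0.05·log₂(0.05) = 0.2161
−0.04·log₂(0.04) = 0.1858
Sum ≈ 2.5369 → 2.5369 bits.

2.5369 bits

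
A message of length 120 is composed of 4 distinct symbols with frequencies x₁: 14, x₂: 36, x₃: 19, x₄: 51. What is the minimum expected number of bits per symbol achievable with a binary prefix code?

1.85 bits/symbol

Probabilities are the counts divided by 120.
Repeatedly combine the two least-probable nodes; the expected code length is the sum of the merged weights.
merge 7/60 + 19/120 → 11/40
merge 11/40 + 3/10 → 23/40
merge 17/40 + 23/40 → 1
L = 11/40 + 23/40 + 1 = 37/20 = 1.85 bits/symbol.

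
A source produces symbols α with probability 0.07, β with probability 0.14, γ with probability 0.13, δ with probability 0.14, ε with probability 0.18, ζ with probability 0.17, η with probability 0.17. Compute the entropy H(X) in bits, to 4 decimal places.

2.7599 bits

H = −Σ pᵢ log₂ pᵢ.
−0.07·log₂(0.07) = 0.2686
−0.14·log₂(0.14) = 0.3971
−0.13·log₂(0.13) = 0.3826
−0.14·log₂(0.14) = 0.3971
−0.18·log₂(0.18) = 0.4453
−0.17·log₂(0.17) = 0.4346
−0.17·log₂(0.17) = 0.4346
Sum ≈ 2.7599 → 2.7599 bits.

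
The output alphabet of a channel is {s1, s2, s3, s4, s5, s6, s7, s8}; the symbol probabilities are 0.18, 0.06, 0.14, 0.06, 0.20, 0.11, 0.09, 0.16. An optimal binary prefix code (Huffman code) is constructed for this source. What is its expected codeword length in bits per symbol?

2.92 bits/symbol

Repeatedly combine the two least-probable nodes; the expected code length is the sum of the merged weights.
merge 3/50 + 3/50 → 3/25
merge 9/100 + 11/100 → 1/5
merge 3/25 + 7/50 → 13/50
merge 4/25 + 9/50 → 17/50
merge 1/5 + 1/5 → 2/5
merge 13/50 + 17/50 → 3/5
merge 2/5 + 3/5 → 1
L = 3/25 + 1/5 + 13/50 + 17/50 + 2/5 + 3/5 + 1 = 73/25 = 2.92 bits/symbol.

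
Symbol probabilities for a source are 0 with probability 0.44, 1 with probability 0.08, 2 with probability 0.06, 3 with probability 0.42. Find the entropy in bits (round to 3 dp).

1.582 bits

H = −Σ pᵢ log₂ pᵢ.
−0.44·log₂(0.44) = 0.5211
−0.08·log₂(0.08) = 0.2915
−0.06·log₂(0.06) = 0.2435
−0.42·log₂(0.42) = 0.5256
Sum ≈ 1.5818 → 1.582 bits.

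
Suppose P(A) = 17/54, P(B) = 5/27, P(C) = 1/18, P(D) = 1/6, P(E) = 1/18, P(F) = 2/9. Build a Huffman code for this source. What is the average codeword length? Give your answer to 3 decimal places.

Repeatedly combine the two least-probable nodes; the expected code length is the sum of the merged weights.
merge 1/18 + 1/18 → 1/9
merge 1/9 + 1/6 → 5/18
merge 5/27 + 2/9 → 11/27
merge 5/18 + 17/54 → 16/27
merge 11/27 + 16/27 → 1
L = 1/9 + 5/18 + 11/27 + 16/27 + 1 = 43/18 ≈ 2.389 bits/symbol.

2.389 bits/symbol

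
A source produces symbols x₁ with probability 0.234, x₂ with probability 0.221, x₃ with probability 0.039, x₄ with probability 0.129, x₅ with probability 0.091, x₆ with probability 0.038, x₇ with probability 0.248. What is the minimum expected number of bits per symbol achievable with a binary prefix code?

Repeatedly combine the two least-probable nodes; the expected code length is the sum of the merged weights.
merge 19/500 + 39/1000 → 77/1000
merge 77/1000 + 91/1000 → 21/125
merge 129/1000 + 21/125 → 297/1000
merge 221/1000 + 117/500 → 91/200
merge 31/125 + 297/1000 → 109/200
merge 91/200 + 109/200 → 1
L = 77/1000 + 21/125 + 297/1000 + 91/200 + 109/200 + 1 = 1271/500 = 2.542 bits/symbol.

2.542 bits/symbol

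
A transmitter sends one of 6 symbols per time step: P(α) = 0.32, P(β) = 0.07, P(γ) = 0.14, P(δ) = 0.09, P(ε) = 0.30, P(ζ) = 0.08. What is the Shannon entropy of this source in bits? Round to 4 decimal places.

2.3170 bits

H = −Σ pᵢ log₂ pᵢ.
−0.32·log₂(0.32) = 0.5260
−0.07·log₂(0.07) = 0.2686
−0.14·log₂(0.14) = 0.3971
−0.09·log₂(0.09) = 0.3127
−0.30·log₂(0.30) = 0.5211
−0.08·log₂(0.08) = 0.2915
Sum ≈ 2.3170 → 2.3170 bits.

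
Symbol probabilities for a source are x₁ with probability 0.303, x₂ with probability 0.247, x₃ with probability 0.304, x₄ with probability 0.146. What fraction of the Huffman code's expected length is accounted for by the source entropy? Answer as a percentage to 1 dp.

97.4%

Entropy H = −Σ p log₂ p ≈ 1.9478 bits.
Huffman merges: 73/500+247/1000→393/1000; 303/1000+38/125→607/1000; 393/1000+607/1000→1. L = 2 ≈ 2.0000.
Efficiency = H/L = 1.9478/2.0000 = 97.4%.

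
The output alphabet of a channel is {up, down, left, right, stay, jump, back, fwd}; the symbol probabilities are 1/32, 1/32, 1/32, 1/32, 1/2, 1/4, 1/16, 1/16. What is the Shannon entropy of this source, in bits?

2.125 bits

Each probability is a power of 1/2, so log₂(1/p) is an integer.
H = Σ p·log₂(1/p) = 1/32·5 + 1/32·5 + 1/32·5 + 1/32·5 + 1/2·1 + 1/4·2 + 1/16·4 + 1/16·4 = 2.125 bits.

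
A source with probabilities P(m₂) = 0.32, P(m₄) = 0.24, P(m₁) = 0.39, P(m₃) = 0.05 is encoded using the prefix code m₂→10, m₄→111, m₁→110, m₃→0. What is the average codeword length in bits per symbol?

2.58 bits/symbol

L̄ = Σ pᵢ·ℓᵢ = 0.32·2 + 0.24·3 + 0.39·3 + 0.05·1 = 2.58 bits/symbol.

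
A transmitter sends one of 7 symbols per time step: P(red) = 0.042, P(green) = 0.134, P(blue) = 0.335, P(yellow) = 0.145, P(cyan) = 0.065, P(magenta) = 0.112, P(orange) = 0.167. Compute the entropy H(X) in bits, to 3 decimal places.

2.554 bits

H = −Σ pᵢ log₂ pᵢ.
−0.042·log₂(0.042) = 0.1921
−0.134·log₂(0.134) = 0.3886
−0.335·log₂(0.335) = 0.5286
−0.145·log₂(0.145) = 0.4040
−0.065·log₂(0.065) = 0.2563
−0.112·log₂(0.112) = 0.3537
−0.167·log₂(0.167) = 0.4312
Sum ≈ 2.5544 → 2.554 bits.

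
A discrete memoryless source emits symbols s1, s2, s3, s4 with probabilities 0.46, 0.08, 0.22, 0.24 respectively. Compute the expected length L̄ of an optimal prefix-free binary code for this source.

1.84 bits/symbol

Repeatedly combine the two least-probable nodes; the expected code length is the sum of the merged weights.
merge 2/25 + 11/50 → 3/10
merge 6/25 + 3/10 → 27/50
merge 23/50 + 27/50 → 1
L = 3/10 + 27/50 + 1 = 46/25 = 1.84 bits/symbol.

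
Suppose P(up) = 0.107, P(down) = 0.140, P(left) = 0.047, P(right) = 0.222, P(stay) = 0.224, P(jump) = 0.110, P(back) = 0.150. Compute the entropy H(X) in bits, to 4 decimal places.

H = −Σ pᵢ log₂ pᵢ.
−0.107·log₂(0.107) = 0.3450
−0.140·log₂(0.140) = 0.3971
−0.047·log₂(0.047) = 0.2073
−0.222·log₂(0.222) = 0.4820
−0.224·log₂(0.224) = 0.4835
−0.110·log₂(0.110) = 0.3503
−0.150·log₂(0.150) = 0.4105
Sum ≈ 2.6758 → 2.6758 bits.

2.6758 bits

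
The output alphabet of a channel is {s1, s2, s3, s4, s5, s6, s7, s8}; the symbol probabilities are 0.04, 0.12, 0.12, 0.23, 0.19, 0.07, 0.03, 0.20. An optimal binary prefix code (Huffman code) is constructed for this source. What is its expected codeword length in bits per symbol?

2.78 bits/symbol

Repeatedly combine the two least-probable nodes; the expected code length is the sum of the merged weights.
merge 3/100 + 1/25 → 7/100
merge 7/100 + 7/100 → 7/50
merge 3/25 + 3/25 → 6/25
merge 7/50 + 19/100 → 33/100
merge 1/5 + 23/100 → 43/100
merge 6/25 + 33/100 → 57/100
merge 43/100 + 57/100 → 1
L = 7/100 + 7/50 + 6/25 + 33/100 + 43/100 + 57/100 + 1 = 139/50 = 2.78 bits/symbol.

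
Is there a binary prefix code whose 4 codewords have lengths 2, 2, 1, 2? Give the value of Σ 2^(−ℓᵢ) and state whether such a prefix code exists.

With common denominator 2^2 = 4: Σ 2^(−ℓᵢ) = 1/4 + 1/4 + 2/4 + 1/4 = 5/4 = 1.25.
Kraft's inequality requires Σ ≤ 1; here Σ = 1.25 > 1, so no such prefix code exists.

1.25; no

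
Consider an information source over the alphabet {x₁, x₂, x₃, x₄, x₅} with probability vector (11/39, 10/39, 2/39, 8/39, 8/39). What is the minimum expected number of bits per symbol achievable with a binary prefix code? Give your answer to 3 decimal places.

Repeatedly combine the two least-probable nodes; the expected code length is the sum of the merged weights.
merge 2/39 + 8/39 → 10/39
merge 8/39 + 10/39 → 6/13
merge 10/39 + 11/39 → 7/13
merge 6/13 + 7/13 → 1
L = 10/39 + 6/13 + 7/13 + 1 = 88/39 ≈ 2.256 bits/symbol.

2.256 bits/symbol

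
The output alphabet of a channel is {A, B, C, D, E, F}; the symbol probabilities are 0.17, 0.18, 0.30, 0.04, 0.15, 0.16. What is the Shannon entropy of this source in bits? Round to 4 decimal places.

2.4203 bits

H = −Σ pᵢ log₂ pᵢ.
−0.17·log₂(0.17) = 0.4346
−0.18·log₂(0.18) = 0.4453
−0.30·log₂(0.30) = 0.5211
−0.04·log₂(0.04) = 0.1858
−0.15·log₂(0.15) = 0.4105
−0.16·log₂(0.16) = 0.4230
Sum ≈ 2.4203 → 2.4203 bits.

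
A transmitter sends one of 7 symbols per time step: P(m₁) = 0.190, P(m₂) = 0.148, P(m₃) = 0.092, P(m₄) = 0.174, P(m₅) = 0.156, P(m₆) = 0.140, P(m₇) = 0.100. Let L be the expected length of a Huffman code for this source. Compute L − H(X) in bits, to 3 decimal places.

0.044 bits

Entropy H = −Σ p log₂ p ≈ 2.7663 bits.
Huffman merges: 23/250+1/10→24/125; 7/50+37/250→36/125; 39/250+87/500→33/100; 19/100+24/125→191/500; 36/125+33/100→309/500; 191/500+309/500→1. L = 281/100 ≈ 2.8100.
L − H = 2.8100 − 2.7663 = 0.044 bits.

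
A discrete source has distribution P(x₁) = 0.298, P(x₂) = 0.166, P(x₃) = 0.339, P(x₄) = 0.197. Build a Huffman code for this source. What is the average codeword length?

Repeatedly combine the two least-probable nodes; the expected code length is the sum of the merged weights.
merge 83/500 + 197/1000 → 363/1000
merge 149/500 + 339/1000 → 637/1000
merge 363/1000 + 637/1000 → 1
L = 363/1000 + 637/1000 + 1 = 2 bits/symbol.

2 bits/symbol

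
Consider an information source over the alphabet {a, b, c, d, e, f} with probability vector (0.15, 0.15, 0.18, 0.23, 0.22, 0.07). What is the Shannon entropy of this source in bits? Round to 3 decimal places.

2.503 bits

H = −Σ pᵢ log₂ pᵢ.
−0.15·log₂(0.15) = 0.4105
−0.15·log₂(0.15) = 0.4105
−0.18·log₂(0.18) = 0.4453
−0.23·log₂(0.23) = 0.4877
−0.22·log₂(0.22) = 0.4806
−0.07·log₂(0.07) = 0.2686
Sum ≈ 2.5032 → 2.503 bits.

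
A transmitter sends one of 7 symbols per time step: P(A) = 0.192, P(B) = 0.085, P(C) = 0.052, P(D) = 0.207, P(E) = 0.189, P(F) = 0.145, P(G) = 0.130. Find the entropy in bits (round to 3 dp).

H = −Σ pᵢ log₂ pᵢ.
−0.192·log₂(0.192) = 0.4571
−0.085·log₂(0.085) = 0.3023
−0.052·log₂(0.052) = 0.2218
−0.207·log₂(0.207) = 0.4704
−0.189·log₂(0.189) = 0.4543
−0.145·log₂(0.145) = 0.4040
−0.130·log₂(0.130) = 0.3826
Sum ≈ 2.6924 → 2.692 bits.

2.692 bits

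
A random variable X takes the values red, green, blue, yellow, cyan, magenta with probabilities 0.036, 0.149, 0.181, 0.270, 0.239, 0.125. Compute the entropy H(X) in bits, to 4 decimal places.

H = −Σ pᵢ log₂ pᵢ.
−0.036·log₂(0.036) = 0.1727
−0.149·log₂(0.149) = 0.4092
−0.181·log₂(0.181) = 0.4463
−0.270·log₂(0.270) = 0.5100
−0.239·log₂(0.239) = 0.4935
−0.125·log₂(0.125) = 0.3750
Sum ≈ 2.4068 → 2.4068 bits.

2.4068 bits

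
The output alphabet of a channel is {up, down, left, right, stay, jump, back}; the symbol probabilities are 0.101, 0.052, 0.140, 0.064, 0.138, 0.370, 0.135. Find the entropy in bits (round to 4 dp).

2.5218 bits

H = −Σ pᵢ log₂ pᵢ.
−0.101·log₂(0.101) = 0.3341
−0.052·log₂(0.052) = 0.2218
−0.140·log₂(0.140) = 0.3971
−0.064·log₂(0.064) = 0.2538
−0.138·log₂(0.138) = 0.3943
−0.370·log₂(0.370) = 0.5307
−0.135·log₂(0.135) = 0.3900
Sum ≈ 2.5218 → 2.5218 bits.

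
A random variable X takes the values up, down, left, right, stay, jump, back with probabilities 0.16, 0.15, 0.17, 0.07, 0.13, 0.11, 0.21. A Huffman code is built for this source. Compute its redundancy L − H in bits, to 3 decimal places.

0.048 bits

Entropy H = −Σ p log₂ p ≈ 2.7425 bits.
Huffman merges: 7/100+11/100→9/50; 13/100+3/20→7/25; 4/25+17/100→33/100; 9/50+21/100→39/100; 7/25+33/100→61/100; 39/100+61/100→1. L = 279/100 ≈ 2.7900.
L − H = 2.7900 − 2.7425 = 0.048 bits.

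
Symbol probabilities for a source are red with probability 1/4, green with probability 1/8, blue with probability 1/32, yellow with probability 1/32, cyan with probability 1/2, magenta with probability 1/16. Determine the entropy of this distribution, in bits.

Each probability is a power of 1/2, so log₂(1/p) is an integer.
H = Σ p·log₂(1/p) = 1/4·2 + 1/8·3 + 1/32·5 + 1/32·5 + 1/2·1 + 1/16·4 = 1.9375 bits.

1.9375 bits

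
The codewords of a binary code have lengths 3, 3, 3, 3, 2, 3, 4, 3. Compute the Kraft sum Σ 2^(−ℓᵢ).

1.0625

With common denominator 2^4 = 16: Σ 2^(−ℓᵢ) = 2/16 + 2/16 + 2/16 + 2/16 + 4/16 + 2/16 + 1/16 + 2/16 = 17/16 = 1.0625.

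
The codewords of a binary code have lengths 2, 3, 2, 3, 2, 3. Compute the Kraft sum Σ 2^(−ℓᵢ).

With common denominator 2^3 = 8: Σ 2^(−ℓᵢ) = 2/8 + 1/8 + 2/8 + 1/8 + 2/8 + 1/8 = 9/8 = 1.125.

1.125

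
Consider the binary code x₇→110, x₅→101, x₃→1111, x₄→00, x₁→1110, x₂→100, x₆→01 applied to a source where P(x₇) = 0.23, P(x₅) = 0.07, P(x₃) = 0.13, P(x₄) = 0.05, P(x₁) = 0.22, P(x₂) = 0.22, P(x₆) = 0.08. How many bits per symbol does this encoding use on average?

L̄ = Σ pᵢ·ℓᵢ = 0.23·3 + 0.07·3 + 0.13·4 + 0.05·2 + 0.22·4 + 0.22·3 + 0.08·2 = 3.22 bits/symbol.

3.22 bits/symbol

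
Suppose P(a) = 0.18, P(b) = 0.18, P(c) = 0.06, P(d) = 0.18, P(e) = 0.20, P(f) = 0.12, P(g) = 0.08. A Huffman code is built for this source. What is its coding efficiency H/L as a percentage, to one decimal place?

Entropy H = −Σ p log₂ p ≈ 2.7024 bits.
Huffman merges: 3/50+2/25→7/50; 3/25+7/50→13/50; 9/50+9/50→9/25; 9/50+1/5→19/50; 13/50+9/25→31/50; 19/50+31/50→1. L = 69/25 ≈ 2.7600.
Efficiency = H/L = 2.7024/2.7600 = 97.9%.

97.9%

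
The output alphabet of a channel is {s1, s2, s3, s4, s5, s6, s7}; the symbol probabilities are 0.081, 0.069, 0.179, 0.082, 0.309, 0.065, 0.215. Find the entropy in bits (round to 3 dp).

H = −Σ pᵢ log₂ pᵢ.
−0.081·log₂(0.081) = 0.2937
−0.069·log₂(0.069) = 0.2662
−0.179·log₂(0.179) = 0.4443
−0.082·log₂(0.082) = 0.2959
−0.309·log₂(0.309) = 0.5235
−0.065·log₂(0.065) = 0.2563
−0.215·log₂(0.215) = 0.4768
Sum ≈ 2.5566 → 2.557 bits.

2.557 bits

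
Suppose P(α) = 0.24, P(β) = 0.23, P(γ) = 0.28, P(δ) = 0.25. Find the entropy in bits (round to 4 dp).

H = −Σ pᵢ log₂ pᵢ.
−0.24·log₂(0.24) = 0.4941
−0.23·log₂(0.23) = 0.4877
−0.28·log₂(0.28) = 0.5142
−0.25·log₂(0.25) = 0.5000
Sum ≈ 1.9960 → 1.9960 bits.

1.9960 bits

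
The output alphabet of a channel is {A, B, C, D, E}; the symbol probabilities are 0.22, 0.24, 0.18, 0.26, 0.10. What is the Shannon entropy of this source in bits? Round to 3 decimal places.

H = −Σ pᵢ log₂ pᵢ.
−0.22·log₂(0.22) = 0.4806
−0.24·log₂(0.24) = 0.4941
−0.18·log₂(0.18) = 0.4453
−0.26·log₂(0.26) = 0.5053
−0.10·log₂(0.10) = 0.3322
Sum ≈ 2.2575 → 2.257 bits.

2.257 bits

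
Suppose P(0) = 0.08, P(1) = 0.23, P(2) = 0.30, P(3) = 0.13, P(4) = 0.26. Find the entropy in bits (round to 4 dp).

2.1882 bits

H = −Σ pᵢ log₂ pᵢ.
−0.08·log₂(0.08) = 0.2915
−0.23·log₂(0.23) = 0.4877
−0.30·log₂(0.30) = 0.5211
−0.13·log₂(0.13) = 0.3826
−0.26·log₂(0.26) = 0.5053
Sum ≈ 2.1882 → 2.1882 bits.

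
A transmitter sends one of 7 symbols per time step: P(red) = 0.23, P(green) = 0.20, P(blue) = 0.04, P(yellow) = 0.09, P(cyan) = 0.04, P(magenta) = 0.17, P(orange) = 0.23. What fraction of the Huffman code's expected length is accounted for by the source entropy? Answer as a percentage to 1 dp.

98.8%

Entropy H = −Σ p log₂ p ≈ 2.5585 bits.
Huffman merges: 1/25+1/25→2/25; 2/25+9/100→17/100; 17/100+17/100→17/50; 1/5+23/100→43/100; 23/100+17/50→57/100; 43/100+57/100→1. L = 259/100 ≈ 2.5900.
Efficiency = H/L = 2.5585/2.5900 = 98.8%.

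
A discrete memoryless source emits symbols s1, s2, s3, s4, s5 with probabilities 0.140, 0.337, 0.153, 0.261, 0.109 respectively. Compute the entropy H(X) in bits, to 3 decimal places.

H = −Σ pᵢ log₂ pᵢ.
−0.140·log₂(0.140) = 0.3971
−0.337·log₂(0.337) = 0.5288
−0.153·log₂(0.153) = 0.4144
−0.261·log₂(0.261) = 0.5058
−0.109·log₂(0.109) = 0.3485
Sum ≈ 2.1946 → 2.195 bits.

2.195 bits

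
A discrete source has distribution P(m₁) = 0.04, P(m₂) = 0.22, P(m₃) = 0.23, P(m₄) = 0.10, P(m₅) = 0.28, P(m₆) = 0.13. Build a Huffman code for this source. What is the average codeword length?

Repeatedly combine the two least-probable nodes; the expected code length is the sum of the merged weights.
merge 1/25 + 1/10 → 7/50
merge 13/100 + 7/50 → 27/100
merge 11/50 + 23/100 → 9/20
merge 27/100 + 7/25 → 11/20
merge 9/20 + 11/20 → 1
L = 7/50 + 27/100 + 9/20 + 11/20 + 1 = 241/100 = 2.41 bits/symbol.

2.41 bits/symbol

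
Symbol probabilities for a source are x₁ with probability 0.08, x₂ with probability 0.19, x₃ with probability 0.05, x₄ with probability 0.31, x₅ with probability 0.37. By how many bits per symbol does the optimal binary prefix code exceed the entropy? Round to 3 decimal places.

Entropy H = −Σ p log₂ p ≈ 2.0174 bits.
Huffman merges: 1/20+2/25→13/100; 13/100+19/100→8/25; 31/100+8/25→63/100; 37/100+63/100→1. L = 52/25 ≈ 2.0800.
L − H = 2.0800 − 2.0174 = 0.063 bits.

0.063 bits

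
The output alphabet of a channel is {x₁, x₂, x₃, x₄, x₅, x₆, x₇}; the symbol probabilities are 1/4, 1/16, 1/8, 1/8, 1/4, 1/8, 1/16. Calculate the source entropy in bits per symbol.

2.625 bits

Each probability is a power of 1/2, so log₂(1/p) is an integer.
H = Σ p·log₂(1/p) = 1/4·2 + 1/16·4 + 1/8·3 + 1/8·3 + 1/4·2 + 1/8·3 + 1/16·4 = 2.625 bits.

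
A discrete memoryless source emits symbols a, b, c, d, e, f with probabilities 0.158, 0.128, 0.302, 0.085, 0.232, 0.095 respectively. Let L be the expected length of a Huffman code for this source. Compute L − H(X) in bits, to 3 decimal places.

Entropy H = −Σ p log₂ p ≈ 2.4358 bits.
Huffman merges: 17/200+19/200→9/50; 16/125+79/500→143/500; 9/50+29/125→103/250; 143/500+151/500→147/250; 103/250+147/250→1. L = 1233/500 ≈ 2.4660.
L − H = 2.4660 − 2.4358 = 0.030 bits.

0.030 bits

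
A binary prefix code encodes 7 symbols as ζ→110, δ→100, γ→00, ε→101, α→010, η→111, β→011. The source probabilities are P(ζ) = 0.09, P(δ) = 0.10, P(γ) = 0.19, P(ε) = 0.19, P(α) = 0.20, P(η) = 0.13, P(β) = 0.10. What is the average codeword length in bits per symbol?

L̄ = Σ pᵢ·ℓᵢ = 0.09·3 + 0.10·3 + 0.19·2 + 0.19·3 + 0.20·3 + 0.13·3 + 0.10·3 = 2.81 bits/symbol.

2.81 bits/symbol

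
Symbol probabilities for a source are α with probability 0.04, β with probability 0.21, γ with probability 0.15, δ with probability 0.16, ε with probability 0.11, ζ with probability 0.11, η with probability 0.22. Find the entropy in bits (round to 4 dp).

2.6733 bits

H = −Σ pᵢ log₂ pᵢ.
−0.04·log₂(0.04) = 0.1858
−0.21·log₂(0.21) = 0.4728
−0.15·log₂(0.15) = 0.4105
−0.16·log₂(0.16) = 0.4230
−0.11·log₂(0.11) = 0.3503
−0.11·log₂(0.11) = 0.3503
−0.22·log₂(0.22) = 0.4806
Sum ≈ 2.6733 → 2.6733 bits.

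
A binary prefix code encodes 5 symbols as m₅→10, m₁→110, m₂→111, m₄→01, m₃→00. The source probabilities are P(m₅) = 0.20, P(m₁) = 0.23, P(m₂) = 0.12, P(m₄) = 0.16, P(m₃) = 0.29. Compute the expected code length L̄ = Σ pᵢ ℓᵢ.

L̄ = Σ pᵢ·ℓᵢ = 0.20·2 + 0.23·3 + 0.12·3 + 0.16·2 + 0.29·2 = 2.35 bits/symbol.

2.35 bits/symbol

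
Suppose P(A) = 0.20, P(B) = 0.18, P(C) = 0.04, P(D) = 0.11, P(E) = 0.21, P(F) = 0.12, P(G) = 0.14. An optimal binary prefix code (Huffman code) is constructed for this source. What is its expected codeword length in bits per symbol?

Repeatedly combine the two least-probable nodes; the expected code length is the sum of the merged weights.
merge 1/25 + 11/100 → 3/20
merge 3/25 + 7/50 → 13/50
merge 3/20 + 9/50 → 33/100
merge 1/5 + 21/100 → 41/100
merge 13/50 + 33/100 → 59/100
merge 41/100 + 59/100 → 1
L = 3/20 + 13/50 + 33/100 + 41/100 + 59/100 + 1 = 137/50 = 2.74 bits/symbol.

2.74 bits/symbol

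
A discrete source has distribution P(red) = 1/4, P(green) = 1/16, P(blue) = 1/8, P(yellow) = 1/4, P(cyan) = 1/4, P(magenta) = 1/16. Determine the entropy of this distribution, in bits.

Each probability is a power of 1/2, so log₂(1/p) is an integer.
H = Σ p·log₂(1/p) = 1/4·2 + 1/16·4 + 1/8·3 + 1/4·2 + 1/4·2 + 1/16·4 = 2.375 bits.

2.375 bits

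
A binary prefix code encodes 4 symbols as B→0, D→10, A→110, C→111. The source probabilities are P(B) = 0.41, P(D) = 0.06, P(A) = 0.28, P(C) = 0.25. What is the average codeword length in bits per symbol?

2.12 bits/symbol

L̄ = Σ pᵢ·ℓᵢ = 0.41·1 + 0.06·2 + 0.28·3 + 0.25·3 = 2.12 bits/symbol.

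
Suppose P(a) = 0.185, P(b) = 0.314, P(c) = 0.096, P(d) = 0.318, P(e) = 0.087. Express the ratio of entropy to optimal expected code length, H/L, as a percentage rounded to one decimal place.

97.7%

Entropy H = −Σ p log₂ p ≈ 2.1318 bits.
Huffman merges: 87/1000+12/125→183/1000; 183/1000+37/200→46/125; 157/500+159/500→79/125; 46/125+79/125→1. L = 2183/1000 ≈ 2.1830.
Efficiency = H/L = 2.1318/2.1830 = 97.7%.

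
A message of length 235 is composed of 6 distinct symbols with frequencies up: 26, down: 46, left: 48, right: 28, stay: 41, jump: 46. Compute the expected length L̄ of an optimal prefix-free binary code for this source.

2.6 bits/symbol

Probabilities are the counts divided by 235.
Repeatedly combine the two least-probable nodes; the expected code length is the sum of the merged weights.
merge 26/235 + 28/235 → 54/235
merge 41/235 + 46/235 → 87/235
merge 46/235 + 48/235 → 2/5
merge 54/235 + 87/235 → 3/5
merge 2/5 + 3/5 → 1
L = 54/235 + 87/235 + 2/5 + 3/5 + 1 = 13/5 = 2.6 bits/symbol.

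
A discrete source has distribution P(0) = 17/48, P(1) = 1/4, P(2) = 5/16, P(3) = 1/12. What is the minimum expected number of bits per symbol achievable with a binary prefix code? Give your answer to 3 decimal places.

Repeatedly combine the two least-probable nodes; the expected code length is the sum of the merged weights.
merge 1/12 + 1/4 → 1/3
merge 5/16 + 1/3 → 31/48
merge 17/48 + 31/48 → 1
L = 1/3 + 31/48 + 1 = 95/48 ≈ 1.979 bits/symbol.

1.979 bits/symbol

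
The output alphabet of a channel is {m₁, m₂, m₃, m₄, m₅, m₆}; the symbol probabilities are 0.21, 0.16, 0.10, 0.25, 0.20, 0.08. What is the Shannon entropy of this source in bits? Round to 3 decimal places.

H = −Σ pᵢ log₂ pᵢ.
−0.21·log₂(0.21) = 0.4728
−0.16·log₂(0.16) = 0.4230
−0.10·log₂(0.10) = 0.3322
−0.25·log₂(0.25) = 0.5000
−0.20·log₂(0.20) = 0.4644
−0.08·log₂(0.08) = 0.2915
Sum ≈ 2.4839 → 2.484 bits.

2.484 bits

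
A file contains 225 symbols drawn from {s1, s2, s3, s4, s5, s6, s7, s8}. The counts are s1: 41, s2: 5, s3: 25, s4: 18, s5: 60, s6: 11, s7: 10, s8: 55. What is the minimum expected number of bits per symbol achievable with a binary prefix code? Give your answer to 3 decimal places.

Probabilities are the counts divided by 225.
Repeatedly combine the two least-probable nodes; the expected code length is the sum of the merged weights.
merge 1/45 + 2/45 → 1/15
merge 11/225 + 1/15 → 26/225
merge 2/25 + 1/9 → 43/225
merge 26/225 + 41/225 → 67/225
merge 43/225 + 11/45 → 98/225
merge 4/15 + 67/225 → 127/225
merge 98/225 + 127/225 → 1
L = 1/15 + 26/225 + 43/225 + 67/225 + 98/225 + 127/225 + 1 = 601/225 ≈ 2.671 bits/symbol.

2.671 bits/symbol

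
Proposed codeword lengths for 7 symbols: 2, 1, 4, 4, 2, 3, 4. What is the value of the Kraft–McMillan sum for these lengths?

With common denominator 2^4 = 16: Σ 2^(−ℓᵢ) = 4/16 + 8/16 + 1/16 + 1/16 + 4/16 + 2/16 + 1/16 = 21/16 = 1.3125.

1.3125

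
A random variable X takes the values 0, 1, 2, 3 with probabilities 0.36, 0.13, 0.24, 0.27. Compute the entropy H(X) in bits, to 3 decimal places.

1.917 bits

H = −Σ pᵢ log₂ pᵢ.
−0.36·log₂(0.36) = 0.5306
−0.13·log₂(0.13) = 0.3826
−0.24·log₂(0.24) = 0.4941
−0.27·log₂(0.27) = 0.5100
Sum ≈ 1.9174 → 1.917 bits.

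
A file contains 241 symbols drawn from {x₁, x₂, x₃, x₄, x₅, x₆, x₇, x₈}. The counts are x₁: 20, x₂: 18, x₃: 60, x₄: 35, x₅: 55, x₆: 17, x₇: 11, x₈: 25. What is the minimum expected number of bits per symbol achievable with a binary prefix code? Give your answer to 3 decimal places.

2.797 bits/symbol

Probabilities are the counts divided by 241.
Repeatedly combine the two least-probable nodes; the expected code length is the sum of the merged weights.
merge 11/241 + 17/241 → 28/241
merge 18/241 + 20/241 → 38/241
merge 25/241 + 28/241 → 53/241
merge 35/241 + 38/241 → 73/241
merge 53/241 + 55/241 → 108/241
merge 60/241 + 73/241 → 133/241
merge 108/241 + 133/241 → 1
L = 28/241 + 38/241 + 53/241 + 73/241 + 108/241 + 133/241 + 1 = 674/241 ≈ 2.797 bits/symbol.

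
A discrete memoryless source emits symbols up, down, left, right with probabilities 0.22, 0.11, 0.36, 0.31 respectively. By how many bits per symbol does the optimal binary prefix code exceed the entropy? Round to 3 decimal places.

Entropy H = −Σ p log₂ p ≈ 1.8853 bits.
Huffman merges: 11/100+11/50→33/100; 31/100+33/100→16/25; 9/25+16/25→1. L = 197/100 ≈ 1.9700.
L − H = 1.9700 − 1.8853 = 0.085 bits.

0.085 bits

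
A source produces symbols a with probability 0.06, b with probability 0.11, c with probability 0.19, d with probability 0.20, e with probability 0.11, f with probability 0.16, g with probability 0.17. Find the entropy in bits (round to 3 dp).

2.721 bits

H = −Σ pᵢ log₂ pᵢ.
−0.06·log₂(0.06) = 0.2435
−0.11·log₂(0.11) = 0.3503
−0.19·log₂(0.19) = 0.4552
−0.20·log₂(0.20) = 0.4644
−0.11·log₂(0.11) = 0.3503
−0.16·log₂(0.16) = 0.4230
−0.17·log₂(0.17) = 0.4346
Sum ≈ 2.7213 → 2.721 bits.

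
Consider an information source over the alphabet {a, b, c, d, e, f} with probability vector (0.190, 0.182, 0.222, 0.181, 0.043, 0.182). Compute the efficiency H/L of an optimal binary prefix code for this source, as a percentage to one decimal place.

Entropy H = −Σ p log₂ p ≈ 2.4735 bits.
Huffman merges: 43/1000+181/1000→28/125; 91/500+91/500→91/250; 19/100+111/500→103/250; 28/125+91/250→147/250; 103/250+147/250→1. L = 647/250 ≈ 2.5880.
Efficiency = H/L = 2.4735/2.5880 = 95.6%.

95.6%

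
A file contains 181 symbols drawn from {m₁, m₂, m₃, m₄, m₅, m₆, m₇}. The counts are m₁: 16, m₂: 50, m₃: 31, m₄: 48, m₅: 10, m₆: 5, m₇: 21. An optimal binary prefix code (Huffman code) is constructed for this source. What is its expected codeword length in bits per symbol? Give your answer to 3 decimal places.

2.541 bits/symbol

Probabilities are the counts divided by 181.
Repeatedly combine the two least-probable nodes; the expected code length is the sum of the merged weights.
merge 5/181 + 10/181 → 15/181
merge 15/181 + 16/181 → 31/181
merge 21/181 + 31/181 → 52/181
merge 31/181 + 48/181 → 79/181
merge 50/181 + 52/181 → 102/181
merge 79/181 + 102/181 → 1
L = 15/181 + 31/181 + 52/181 + 79/181 + 102/181 + 1 = 460/181 ≈ 2.541 bits/symbol.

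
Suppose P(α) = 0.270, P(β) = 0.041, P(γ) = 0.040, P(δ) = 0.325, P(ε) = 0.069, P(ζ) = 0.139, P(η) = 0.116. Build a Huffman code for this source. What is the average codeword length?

2.486 bits/symbol

Repeatedly combine the two least-probable nodes; the expected code length is the sum of the merged weights.
merge 1/25 + 41/1000 → 81/1000
merge 69/1000 + 81/1000 → 3/20
merge 29/250 + 139/1000 → 51/200
merge 3/20 + 51/200 → 81/200
merge 27/100 + 13/40 → 119/200
merge 81/200 + 119/200 → 1
L = 81/1000 + 3/20 + 51/200 + 81/200 + 119/200 + 1 = 1243/500 = 2.486 bits/symbol.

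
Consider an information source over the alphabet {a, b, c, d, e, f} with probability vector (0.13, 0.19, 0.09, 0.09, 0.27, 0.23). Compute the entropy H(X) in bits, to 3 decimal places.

2.461 bits

H = −Σ pᵢ log₂ pᵢ.
−0.13·log₂(0.13) = 0.3826
−0.19·log₂(0.19) = 0.4552
−0.09·log₂(0.09) = 0.3127
−0.09·log₂(0.09) = 0.3127
−0.27·log₂(0.27) = 0.5100
−0.23·log₂(0.23) = 0.4877
Sum ≈ 2.4609 → 2.461 bits.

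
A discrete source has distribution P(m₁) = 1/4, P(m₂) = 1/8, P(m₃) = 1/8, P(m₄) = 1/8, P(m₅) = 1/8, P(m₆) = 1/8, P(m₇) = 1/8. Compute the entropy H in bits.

Each probability is a power of 1/2, so log₂(1/p) is an integer.
H = Σ p·log₂(1/p) = 1/4·2 + 1/8·3 + 1/8·3 + 1/8·3 + 1/8·3 + 1/8·3 + 1/8·3 = 2.75 bits.

2.75 bits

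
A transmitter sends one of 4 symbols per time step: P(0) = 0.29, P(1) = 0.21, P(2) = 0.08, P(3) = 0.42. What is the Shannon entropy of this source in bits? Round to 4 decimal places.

1.8079 bits

H = −Σ pᵢ log₂ pᵢ.
−0.29·log₂(0.29) = 0.5179
−0.21·log₂(0.21) = 0.4728
−0.08·log₂(0.08) = 0.2915
−0.42·log₂(0.42) = 0.5256
Sum ≈ 1.8079 → 1.8079 bits.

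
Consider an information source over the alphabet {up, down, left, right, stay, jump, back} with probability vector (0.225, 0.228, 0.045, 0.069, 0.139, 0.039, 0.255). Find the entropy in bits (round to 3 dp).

2.519 bits

H = −Σ pᵢ log₂ pᵢ.
−0.225·log₂(0.225) = 0.4842
−0.228·log₂(0.228) = 0.4863
−0.045·log₂(0.045) = 0.2013
−0.069·log₂(0.069) = 0.2662
−0.139·log₂(0.139) = 0.3957
−0.039·log₂(0.039) = 0.1825
−0.255·log₂(0.255) = 0.5027
Sum ≈ 2.5189 → 2.519 bits.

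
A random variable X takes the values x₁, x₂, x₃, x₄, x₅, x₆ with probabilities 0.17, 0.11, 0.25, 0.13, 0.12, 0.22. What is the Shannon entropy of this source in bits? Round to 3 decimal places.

H = −Σ pᵢ log₂ pᵢ.
−0.17·log₂(0.17) = 0.4346
−0.11·log₂(0.11) = 0.3503
−0.25·log₂(0.25) = 0.5000
−0.13·log₂(0.13) = 0.3826
−0.12·log₂(0.12) = 0.3671
−0.22·log₂(0.22) = 0.4806
Sum ≈ 2.5152 → 2.515 bits.

2.515 bits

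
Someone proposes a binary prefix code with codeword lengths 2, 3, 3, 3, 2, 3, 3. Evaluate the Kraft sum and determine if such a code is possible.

With common denominator 2^3 = 8: Σ 2^(−ℓᵢ) = 2/8 + 1/8 + 1/8 + 1/8 + 2/8 + 1/8 + 1/8 = 9/8 = 1.125.
Kraft's inequality requires Σ ≤ 1; here Σ = 1.125 > 1, so no such prefix code exists.

1.125; no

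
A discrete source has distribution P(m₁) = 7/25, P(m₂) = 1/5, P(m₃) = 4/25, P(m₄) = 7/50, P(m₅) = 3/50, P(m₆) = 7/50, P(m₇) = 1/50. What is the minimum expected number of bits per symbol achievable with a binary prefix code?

Repeatedly combine the two least-probable nodes; the expected code length is the sum of the merged weights.
merge 1/50 + 3/50 → 2/25
merge 2/25 + 7/50 → 11/50
merge 7/50 + 4/25 → 3/10
merge 1/5 + 11/50 → 21/50
merge 7/25 + 3/10 → 29/50
merge 21/50 + 29/50 → 1
L = 2/25 + 11/50 + 3/10 + 21/50 + 29/50 + 1 = 13/5 = 2.6 bits/symbol.

2.6 bits/symbol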